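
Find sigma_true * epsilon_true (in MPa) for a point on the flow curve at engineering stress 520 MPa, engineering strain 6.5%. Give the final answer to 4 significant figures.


sigma_true = sigma_eng * (1 + epsilon_eng)
sigma_true = 520 * (1 + 0.065) = 553.8 MPa
epsilon_true = ln(1 + epsilon_eng)
epsilon_true = ln(1 + 0.065) = 0.0629748
sigma_true * epsilon_true = 553.8 * 0.0629748 = 34.88 MPa


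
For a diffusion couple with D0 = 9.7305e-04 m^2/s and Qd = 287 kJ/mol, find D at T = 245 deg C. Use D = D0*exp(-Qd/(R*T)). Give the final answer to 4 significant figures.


D = D0 * exp(-Qd / (R*T))
T = 518.15 K
D = 9.7305e-04 * exp(-287e3 / (8.314 * 518.15))
D = 1.134e-32 m^2/s


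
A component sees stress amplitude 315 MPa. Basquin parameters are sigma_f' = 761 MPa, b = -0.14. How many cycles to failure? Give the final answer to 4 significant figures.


sigma_a = sigma_f' * (2*Nf)^b
2*Nf = (sigma_a / sigma_f')^(1/b)
2*Nf = (315 / 761)^(1/-0.14)
2*Nf = 544.808
Nf = 272.4 cycles


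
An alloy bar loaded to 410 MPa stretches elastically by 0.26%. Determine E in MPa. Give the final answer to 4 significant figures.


E = sigma / epsilon
epsilon = 0.26% = 2.6e-03
E = 410 / 2.6e-03
E = 157700 MPa


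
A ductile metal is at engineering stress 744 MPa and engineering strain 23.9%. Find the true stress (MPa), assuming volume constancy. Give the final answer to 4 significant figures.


sigma_true = sigma_eng * (1 + epsilon_eng)
sigma_true = 744 * (1 + 0.239)
sigma_true = 921.8 MPa


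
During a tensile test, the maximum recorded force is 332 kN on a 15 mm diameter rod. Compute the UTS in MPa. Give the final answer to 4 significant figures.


A0 = pi*(d/2)^2 = pi*(15/2)^2 = 176.715 mm^2
UTS = F_max / A0 = 332*1000 / 176.715
UTS = 1879 MPa


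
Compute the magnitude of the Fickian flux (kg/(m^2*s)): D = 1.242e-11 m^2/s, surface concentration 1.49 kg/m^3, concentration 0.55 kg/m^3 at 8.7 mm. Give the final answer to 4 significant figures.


J = -D * (dC/dx) = D * (C1 - C2) / dx
J = 1.242e-11 * (1.49 - 0.55) / 8.7e-03
J = 1.342e-09 kg/(m^2*s)


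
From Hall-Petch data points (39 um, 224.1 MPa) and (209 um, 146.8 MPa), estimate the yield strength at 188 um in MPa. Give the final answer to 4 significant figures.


sigma_y = sigma0 + k / sqrt(d)
1/sqrt(d1) = 1/sqrt(3.9e-05) = 160.128;  1/sqrt(d2) = 69.1714
k = (sigma1 - sigma2) / (1/sqrt(d1) - 1/sqrt(d2)) = (224.1 - 146.8) / (160.128 - 69.1714) = 0.849855 MPa*m^0.5
sigma0 = sigma1 - k/sqrt(d1) = 224.1 - 0.849855*160.128 = 88.0143 MPa
sigma_y(d3) = 88.0143 + 0.849855 / sqrt(1.88e-04) = 150 MPa


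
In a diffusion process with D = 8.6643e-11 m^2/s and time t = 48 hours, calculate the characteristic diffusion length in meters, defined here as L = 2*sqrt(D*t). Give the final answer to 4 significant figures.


t = 48 hr = 172800 s
Diffusion length = 2*sqrt(D*t)
= 2*sqrt(8.6643e-11 * 172800)
= 7.739e-03 m


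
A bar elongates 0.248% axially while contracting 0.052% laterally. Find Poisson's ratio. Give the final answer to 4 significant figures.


nu = -epsilon_lat / epsilon_axial
Lateral strain is contraction (negative), so using magnitudes:
nu = 0.052 / 0.248
nu = 0.2097


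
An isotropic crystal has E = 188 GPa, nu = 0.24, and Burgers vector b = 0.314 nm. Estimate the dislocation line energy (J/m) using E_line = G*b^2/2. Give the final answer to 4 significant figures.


Step 1: G = E / (2*(1+nu))
G = 188 / (2*(1+0.24)) = 75.8065 GPa = 7.58065e+10 Pa
Step 2: E_line = G*b^2/2
b = 0.314 nm = 3.14e-10 m
E_line = 0.5 * 7.58065e+10 * (3.14e-10)^2 = 3.737e-09 J/m


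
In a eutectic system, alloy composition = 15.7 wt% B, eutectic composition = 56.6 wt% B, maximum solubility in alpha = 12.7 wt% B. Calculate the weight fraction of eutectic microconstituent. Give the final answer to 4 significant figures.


f_primary = (C_e - C0) / (C_e - C_alpha_max)
f_primary = (56.6 - 15.7) / (56.6 - 12.7)
f_primary = 0.931663
f_eutectic = 1 - 0.931663 = 0.06834


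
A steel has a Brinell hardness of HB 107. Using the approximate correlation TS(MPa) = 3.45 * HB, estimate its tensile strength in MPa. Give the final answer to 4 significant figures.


TS (MPa) = 3.45 * HB
TS = 3.45 * 107
TS = 369.2 MPa


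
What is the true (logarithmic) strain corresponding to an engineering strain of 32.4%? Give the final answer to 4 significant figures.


epsilon_true = ln(1 + epsilon_eng)
epsilon_true = ln(1 + 0.324)
epsilon_true = 0.2807


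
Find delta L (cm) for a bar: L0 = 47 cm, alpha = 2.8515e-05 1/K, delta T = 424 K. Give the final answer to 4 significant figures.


dL = L0 * alpha * dT
dL = 47 * 2.8515e-05 * 424
dL = 0.5682 cm


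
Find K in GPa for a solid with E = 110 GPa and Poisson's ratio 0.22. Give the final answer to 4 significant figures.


K = E / (3*(1-2*nu))
K = 110 / (3*(1-2*0.22))
K = 65.48 GPa


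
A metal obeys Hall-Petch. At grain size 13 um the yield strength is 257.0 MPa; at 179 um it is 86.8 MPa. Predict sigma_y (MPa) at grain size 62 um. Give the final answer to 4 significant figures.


sigma_y = sigma0 + k / sqrt(d)
1/sqrt(d1) = 1/sqrt(1.3e-05) = 277.35;  1/sqrt(d2) = 74.7435
k = (sigma1 - sigma2) / (1/sqrt(d1) - 1/sqrt(d2)) = (257.0 - 86.8) / (277.35 - 74.7435) = 0.840052 MPa*m^0.5
sigma0 = sigma1 - k/sqrt(d1) = 257.0 - 0.840052*277.35 = 24.0116 MPa
sigma_y(d3) = 24.0116 + 0.840052 / sqrt(6.2e-05) = 130.7 MPa


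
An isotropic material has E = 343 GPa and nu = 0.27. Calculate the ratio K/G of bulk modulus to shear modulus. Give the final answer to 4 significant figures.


G = E / (2*(1+nu))
G = 343 / (2*(1+0.27)) = 135.039 GPa
K = E / (3*(1-2*nu))
K = 343 / (3*(1-2*0.27)) = 248.551 GPa
K/G = 248.551 / 135.039 = 1.841


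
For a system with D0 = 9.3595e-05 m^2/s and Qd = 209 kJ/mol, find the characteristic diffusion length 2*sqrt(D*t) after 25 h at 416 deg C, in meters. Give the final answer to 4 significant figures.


Step 1: D = D0 * exp(-Qd/(R*T))
T = 689.15 K
D = 9.3595e-05 * exp(-209e3 / (8.314 * 689.15)) = 1.347e-20 m^2/s
Step 2: L = 2*sqrt(D*t)
t = 25 h = 90000 s
L = 2*sqrt(1.347e-20 * 90000) = 6.964e-08 m


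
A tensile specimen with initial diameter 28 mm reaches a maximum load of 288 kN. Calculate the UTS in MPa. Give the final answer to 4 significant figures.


A0 = pi*(d/2)^2 = pi*(28/2)^2 = 615.752 mm^2
UTS = F_max / A0 = 288*1000 / 615.752
UTS = 467.7 MPa


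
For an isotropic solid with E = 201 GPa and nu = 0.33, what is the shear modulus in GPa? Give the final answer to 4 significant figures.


G = E / (2*(1+nu))
G = 201 / (2*(1+0.33))
G = 75.56 GPa


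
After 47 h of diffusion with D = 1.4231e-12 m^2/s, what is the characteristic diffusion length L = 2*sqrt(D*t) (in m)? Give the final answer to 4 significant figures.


t = 47 hr = 169200 s
Diffusion length = 2*sqrt(D*t)
= 2*sqrt(1.4231e-12 * 169200)
= 9.814e-04 m


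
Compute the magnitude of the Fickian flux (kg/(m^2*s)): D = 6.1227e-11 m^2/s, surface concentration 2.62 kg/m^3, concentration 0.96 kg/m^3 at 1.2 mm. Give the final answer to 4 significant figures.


J = -D * (dC/dx) = D * (C1 - C2) / dx
J = 6.1227e-11 * (2.62 - 0.96) / 1.2e-03
J = 8.47e-08 kg/(m^2*s)


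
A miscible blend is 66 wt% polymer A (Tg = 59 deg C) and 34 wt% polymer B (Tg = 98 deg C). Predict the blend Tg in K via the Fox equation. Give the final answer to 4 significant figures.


1/Tg = w1/Tg1 + w2/Tg2 (in Kelvin)
Tg1 = 332.15 K, Tg2 = 371.15 K
1/Tg = 0.66/332.15 + 0.34/371.15
Tg = 344.5 K


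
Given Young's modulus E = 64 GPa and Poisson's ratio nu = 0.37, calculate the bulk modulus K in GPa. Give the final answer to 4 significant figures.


K = E / (3*(1-2*nu))
K = 64 / (3*(1-2*0.37))
K = 82.05 GPa


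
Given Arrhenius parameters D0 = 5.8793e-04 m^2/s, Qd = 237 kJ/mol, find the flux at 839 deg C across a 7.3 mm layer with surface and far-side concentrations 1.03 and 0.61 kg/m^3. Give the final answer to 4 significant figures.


Step 1: D = D0 * exp(-Qd/(R*T))
T = 839 + 273.15 = 1112.15 K
D = 5.8793e-04 * exp(-237e3 / (8.314 * 1112.15)) = 4.34193e-15 m^2/s
Step 2: J = D * (C1 - C2) / dx
J = 4.34193e-15 * (1.03 - 0.61) / 7.3e-03
J = 2.498e-13 kg/(m^2*s)


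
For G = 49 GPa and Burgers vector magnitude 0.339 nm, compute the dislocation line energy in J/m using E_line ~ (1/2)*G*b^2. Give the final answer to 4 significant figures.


E = G*b^2/2
b = 0.339 nm = 3.39e-10 m
G = 49 GPa = 4.9e+10 Pa
E = 0.5 * 4.9e+10 * (3.39e-10)^2
E = 2.816e-09 J/m


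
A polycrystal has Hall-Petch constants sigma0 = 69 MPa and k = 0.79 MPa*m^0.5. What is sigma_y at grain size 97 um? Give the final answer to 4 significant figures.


sigma_y = sigma0 + k / sqrt(d)
d = 97 um = 9.7e-05 m
sigma_y = 69 + 0.79 / sqrt(9.7e-05)
sigma_y = 149.2 MPa


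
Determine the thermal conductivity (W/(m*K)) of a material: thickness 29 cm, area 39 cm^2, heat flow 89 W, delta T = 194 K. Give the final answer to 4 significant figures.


k = Q*L / (A*dT)
L = 0.29 m, A = 3.9e-03 m^2
k = 89 * 0.29 / (3.9e-03 * 194)
k = 34.11 W/(m*K)


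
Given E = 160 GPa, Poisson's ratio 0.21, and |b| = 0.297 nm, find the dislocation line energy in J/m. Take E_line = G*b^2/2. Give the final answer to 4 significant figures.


Step 1: G = E / (2*(1+nu))
G = 160 / (2*(1+0.21)) = 66.1157 GPa = 6.61157e+10 Pa
Step 2: E_line = G*b^2/2
b = 0.297 nm = 2.97e-10 m
E_line = 0.5 * 6.61157e+10 * (2.97e-10)^2 = 2.916e-09 J/m


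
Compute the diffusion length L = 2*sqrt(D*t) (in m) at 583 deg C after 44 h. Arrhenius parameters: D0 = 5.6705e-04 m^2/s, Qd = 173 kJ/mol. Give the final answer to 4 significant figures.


Step 1: D = D0 * exp(-Qd/(R*T))
T = 856.15 K
D = 5.6705e-04 * exp(-173e3 / (8.314 * 856.15)) = 1.57878e-14 m^2/s
Step 2: L = 2*sqrt(D*t)
t = 44 h = 158400 s
L = 2*sqrt(1.57878e-14 * 158400) = 1e-04 m


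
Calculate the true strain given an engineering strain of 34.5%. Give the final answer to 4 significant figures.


epsilon_true = ln(1 + epsilon_eng)
epsilon_true = ln(1 + 0.345)
epsilon_true = 0.2964


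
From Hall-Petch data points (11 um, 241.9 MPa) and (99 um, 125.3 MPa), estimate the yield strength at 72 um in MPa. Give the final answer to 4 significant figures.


sigma_y = sigma0 + k / sqrt(d)
1/sqrt(d1) = 1/sqrt(1.1e-05) = 301.511;  1/sqrt(d2) = 100.504
k = (sigma1 - sigma2) / (1/sqrt(d1) - 1/sqrt(d2)) = (241.9 - 125.3) / (301.511 - 100.504) = 0.580078 MPa*m^0.5
sigma0 = sigma1 - k/sqrt(d1) = 241.9 - 0.580078*301.511 = 67 MPa
sigma_y(d3) = 67 + 0.580078 / sqrt(7.2e-05) = 135.4 MPa


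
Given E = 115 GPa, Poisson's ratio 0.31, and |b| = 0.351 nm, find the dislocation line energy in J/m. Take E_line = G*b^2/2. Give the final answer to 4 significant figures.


Step 1: G = E / (2*(1+nu))
G = 115 / (2*(1+0.31)) = 43.8931 GPa = 4.38931e+10 Pa
Step 2: E_line = G*b^2/2
b = 0.351 nm = 3.51e-10 m
E_line = 0.5 * 4.38931e+10 * (3.51e-10)^2 = 2.704e-09 J/m


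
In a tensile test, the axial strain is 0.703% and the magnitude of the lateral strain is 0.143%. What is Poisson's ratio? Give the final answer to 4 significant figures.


nu = -epsilon_lat / epsilon_axial
Lateral strain is contraction (negative), so using magnitudes:
nu = 0.143 / 0.703
nu = 0.2034


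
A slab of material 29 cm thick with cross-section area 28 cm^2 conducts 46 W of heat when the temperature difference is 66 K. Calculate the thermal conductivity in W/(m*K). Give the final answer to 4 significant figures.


k = Q*L / (A*dT)
L = 0.29 m, A = 2.8e-03 m^2
k = 46 * 0.29 / (2.8e-03 * 66)
k = 72.19 W/(m*K)


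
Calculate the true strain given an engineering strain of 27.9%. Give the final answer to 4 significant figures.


epsilon_true = ln(1 + epsilon_eng)
epsilon_true = ln(1 + 0.279)
epsilon_true = 0.2461


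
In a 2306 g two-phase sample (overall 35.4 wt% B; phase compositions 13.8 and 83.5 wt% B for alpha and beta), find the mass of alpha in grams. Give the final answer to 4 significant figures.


f_alpha = (C_beta - C0) / (C_beta - C_alpha)
f_alpha = (83.5 - 35.4) / (83.5 - 13.8) = 0.6901
m_alpha = f_alpha * m_total = 0.6901 * 2306 = 1591 g


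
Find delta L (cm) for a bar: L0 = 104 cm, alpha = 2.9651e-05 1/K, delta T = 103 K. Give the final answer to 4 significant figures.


dL = L0 * alpha * dT
dL = 104 * 2.9651e-05 * 103
dL = 0.3176 cm


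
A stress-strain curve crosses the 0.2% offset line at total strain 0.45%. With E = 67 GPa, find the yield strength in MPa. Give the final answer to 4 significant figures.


Offset strain = 0.002
Elastic strain at yield = total_strain - offset = 4.5e-03 - 0.002 = 2.5e-03
sigma_y = E * elastic_strain = 67000 * 2.5e-03
sigma_y = 167.5 MPa


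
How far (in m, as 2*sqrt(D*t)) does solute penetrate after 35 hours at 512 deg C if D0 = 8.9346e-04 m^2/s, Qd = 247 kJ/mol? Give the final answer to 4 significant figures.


Step 1: D = D0 * exp(-Qd/(R*T))
T = 785.15 K
D = 8.9346e-04 * exp(-247e3 / (8.314 * 785.15)) = 3.29616e-20 m^2/s
Step 2: L = 2*sqrt(D*t)
t = 35 h = 126000 s
L = 2*sqrt(3.29616e-20 * 126000) = 1.289e-07 m


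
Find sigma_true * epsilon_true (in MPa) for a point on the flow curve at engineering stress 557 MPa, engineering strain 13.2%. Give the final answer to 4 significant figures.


sigma_true = sigma_eng * (1 + epsilon_eng)
sigma_true = 557 * (1 + 0.132) = 630.524 MPa
epsilon_true = ln(1 + epsilon_eng)
epsilon_true = ln(1 + 0.132) = 0.123986
sigma_true * epsilon_true = 630.524 * 0.123986 = 78.18 MPa


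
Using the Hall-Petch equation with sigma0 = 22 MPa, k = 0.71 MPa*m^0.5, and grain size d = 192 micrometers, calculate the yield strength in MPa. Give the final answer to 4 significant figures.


sigma_y = sigma0 + k / sqrt(d)
d = 192 um = 1.92e-04 m
sigma_y = 22 + 0.71 / sqrt(1.92e-04)
sigma_y = 73.24 MPa


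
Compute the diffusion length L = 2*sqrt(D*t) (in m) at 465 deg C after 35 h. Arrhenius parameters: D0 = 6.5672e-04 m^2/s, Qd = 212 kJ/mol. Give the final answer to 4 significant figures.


Step 1: D = D0 * exp(-Qd/(R*T))
T = 738.15 K
D = 6.5672e-04 * exp(-212e3 / (8.314 * 738.15)) = 6.52852e-19 m^2/s
Step 2: L = 2*sqrt(D*t)
t = 35 h = 126000 s
L = 2*sqrt(6.52852e-19 * 126000) = 5.736e-07 m


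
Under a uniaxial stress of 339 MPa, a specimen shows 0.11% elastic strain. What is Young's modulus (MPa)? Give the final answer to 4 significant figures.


E = sigma / epsilon
epsilon = 0.11% = 1.1e-03
E = 339 / 1.1e-03
E = 308200 MPa


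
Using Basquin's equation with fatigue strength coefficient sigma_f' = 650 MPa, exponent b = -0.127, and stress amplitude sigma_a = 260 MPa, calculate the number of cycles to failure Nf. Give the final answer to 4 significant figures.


sigma_a = sigma_f' * (2*Nf)^b
2*Nf = (sigma_a / sigma_f')^(1/b)
2*Nf = (260 / 650)^(1/-0.127)
2*Nf = 1359.52
Nf = 679.8 cycles


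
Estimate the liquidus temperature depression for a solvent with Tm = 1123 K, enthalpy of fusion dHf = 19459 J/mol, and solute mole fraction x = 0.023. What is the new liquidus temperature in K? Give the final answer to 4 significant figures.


dT = R*Tm^2*x / dHf
dT = 8.314 * 1123^2 * 0.023 / 19459
dT = 12.393 K
T_new = 1123 - 12.393 = 1111 K


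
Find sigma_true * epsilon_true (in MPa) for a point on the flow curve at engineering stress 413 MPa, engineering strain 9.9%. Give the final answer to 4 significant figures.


sigma_true = sigma_eng * (1 + epsilon_eng)
sigma_true = 413 * (1 + 0.099) = 453.887 MPa
epsilon_true = ln(1 + epsilon_eng)
epsilon_true = ln(1 + 0.099) = 0.0944007
sigma_true * epsilon_true = 453.887 * 0.0944007 = 42.85 MPa


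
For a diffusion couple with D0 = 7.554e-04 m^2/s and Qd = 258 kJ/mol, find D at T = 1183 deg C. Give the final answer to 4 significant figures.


D = D0 * exp(-Qd / (R*T))
T = 1456.15 K
D = 7.554e-04 * exp(-258e3 / (8.314 * 1456.15))
D = 4.197e-13 m^2/s


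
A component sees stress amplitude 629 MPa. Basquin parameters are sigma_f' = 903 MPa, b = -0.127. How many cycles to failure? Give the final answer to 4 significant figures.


sigma_a = sigma_f' * (2*Nf)^b
2*Nf = (sigma_a / sigma_f')^(1/b)
2*Nf = (629 / 903)^(1/-0.127)
2*Nf = 17.239
Nf = 8.62 cycles


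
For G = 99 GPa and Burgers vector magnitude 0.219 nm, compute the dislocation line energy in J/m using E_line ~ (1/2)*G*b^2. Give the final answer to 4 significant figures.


E = G*b^2/2
b = 0.219 nm = 2.19e-10 m
G = 99 GPa = 9.9e+10 Pa
E = 0.5 * 9.9e+10 * (2.19e-10)^2
E = 2.374e-09 J/m


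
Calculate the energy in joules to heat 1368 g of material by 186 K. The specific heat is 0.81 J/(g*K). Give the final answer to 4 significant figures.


Q = m * cp * dT
Q = 1368 * 0.81 * 186
Q = 206100 J


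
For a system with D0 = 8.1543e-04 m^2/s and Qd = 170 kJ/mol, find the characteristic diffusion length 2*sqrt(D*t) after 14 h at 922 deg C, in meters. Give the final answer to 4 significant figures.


Step 1: D = D0 * exp(-Qd/(R*T))
T = 1195.15 K
D = 8.1543e-04 * exp(-170e3 / (8.314 * 1195.15)) = 3.02818e-11 m^2/s
Step 2: L = 2*sqrt(D*t)
t = 14 h = 50400 s
L = 2*sqrt(3.02818e-11 * 50400) = 2.471e-03 m


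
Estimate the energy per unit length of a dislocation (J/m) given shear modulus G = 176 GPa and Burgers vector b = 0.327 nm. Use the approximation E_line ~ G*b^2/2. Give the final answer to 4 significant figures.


E = G*b^2/2
b = 0.327 nm = 3.27e-10 m
G = 176 GPa = 1.76e+11 Pa
E = 0.5 * 1.76e+11 * (3.27e-10)^2
E = 9.41e-09 J/m


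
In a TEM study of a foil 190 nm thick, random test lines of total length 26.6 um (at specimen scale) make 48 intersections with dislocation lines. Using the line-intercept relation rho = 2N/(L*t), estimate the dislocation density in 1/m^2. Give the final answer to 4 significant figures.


rho = 2N / (L * t)
L = 26.6 um = 2.66e-05 m, t = 190 nm = 1.9e-07 m
rho = 2 * 48 / (2.66e-05 * 1.9e-07)
rho = 1.899e+13 1/m^2


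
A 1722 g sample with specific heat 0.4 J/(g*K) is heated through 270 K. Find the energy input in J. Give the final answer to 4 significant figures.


Q = m * cp * dT
Q = 1722 * 0.4 * 270
Q = 186000 J


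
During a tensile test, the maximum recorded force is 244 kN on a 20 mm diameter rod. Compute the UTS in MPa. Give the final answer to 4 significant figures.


A0 = pi*(d/2)^2 = pi*(20/2)^2 = 314.159 mm^2
UTS = F_max / A0 = 244*1000 / 314.159
UTS = 776.7 MPa


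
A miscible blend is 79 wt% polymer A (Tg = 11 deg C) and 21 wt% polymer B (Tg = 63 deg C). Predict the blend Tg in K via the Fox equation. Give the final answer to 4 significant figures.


1/Tg = w1/Tg1 + w2/Tg2 (in Kelvin)
Tg1 = 284.15 K, Tg2 = 336.15 K
1/Tg = 0.79/284.15 + 0.21/336.15
Tg = 293.7 K


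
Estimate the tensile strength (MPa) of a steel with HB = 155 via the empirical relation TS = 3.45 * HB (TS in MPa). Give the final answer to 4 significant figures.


TS (MPa) = 3.45 * HB
TS = 3.45 * 155
TS = 534.8 MPa


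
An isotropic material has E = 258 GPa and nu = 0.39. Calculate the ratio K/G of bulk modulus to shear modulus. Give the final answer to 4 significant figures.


G = E / (2*(1+nu))
G = 258 / (2*(1+0.39)) = 92.8058 GPa
K = E / (3*(1-2*nu))
K = 258 / (3*(1-2*0.39)) = 390.909 GPa
K/G = 390.909 / 92.8058 = 4.212


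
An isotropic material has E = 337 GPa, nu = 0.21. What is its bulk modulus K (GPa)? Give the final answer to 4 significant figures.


K = E / (3*(1-2*nu))
K = 337 / (3*(1-2*0.21))
K = 193.7 GPa


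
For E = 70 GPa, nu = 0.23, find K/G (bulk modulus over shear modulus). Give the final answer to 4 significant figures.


G = E / (2*(1+nu))
G = 70 / (2*(1+0.23)) = 28.4553 GPa
K = E / (3*(1-2*nu))
K = 70 / (3*(1-2*0.23)) = 43.2099 GPa
K/G = 43.2099 / 28.4553 = 1.519


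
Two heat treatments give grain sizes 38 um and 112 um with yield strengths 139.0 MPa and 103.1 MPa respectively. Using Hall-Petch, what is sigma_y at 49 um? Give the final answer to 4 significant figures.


sigma_y = sigma0 + k / sqrt(d)
1/sqrt(d1) = 1/sqrt(3.8e-05) = 162.221;  1/sqrt(d2) = 94.4911
k = (sigma1 - sigma2) / (1/sqrt(d1) - 1/sqrt(d2)) = (139.0 - 103.1) / (162.221 - 94.4911) = 0.530043 MPa*m^0.5
sigma0 = sigma1 - k/sqrt(d1) = 139.0 - 0.530043*162.221 = 53.0156 MPa
sigma_y(d3) = 53.0156 + 0.530043 / sqrt(4.9e-05) = 128.7 MPa


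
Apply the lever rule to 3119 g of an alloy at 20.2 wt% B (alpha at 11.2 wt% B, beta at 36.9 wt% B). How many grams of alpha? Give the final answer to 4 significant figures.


f_alpha = (C_beta - C0) / (C_beta - C_alpha)
f_alpha = (36.9 - 20.2) / (36.9 - 11.2) = 0.649805
m_alpha = f_alpha * m_total = 0.649805 * 3119 = 2027 g


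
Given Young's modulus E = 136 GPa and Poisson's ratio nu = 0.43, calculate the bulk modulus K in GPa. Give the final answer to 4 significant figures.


K = E / (3*(1-2*nu))
K = 136 / (3*(1-2*0.43))
K = 323.8 GPa


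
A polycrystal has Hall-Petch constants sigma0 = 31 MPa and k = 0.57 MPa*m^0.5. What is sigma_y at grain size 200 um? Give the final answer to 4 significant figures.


sigma_y = sigma0 + k / sqrt(d)
d = 200 um = 2e-04 m
sigma_y = 31 + 0.57 / sqrt(2e-04)
sigma_y = 71.31 MPa


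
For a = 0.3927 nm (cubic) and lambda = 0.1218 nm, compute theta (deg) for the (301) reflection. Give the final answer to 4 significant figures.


d = a / sqrt(h^2+k^2+l^2)
d = 0.3927 / sqrt(10) = 0.124183 nm
lambda = 2*d*sin(theta)  =>  sin(theta) = lambda / (2*d)
sin(theta) = 0.1218 / (2 * 0.124183) = 0.490407
theta = 29.37 deg


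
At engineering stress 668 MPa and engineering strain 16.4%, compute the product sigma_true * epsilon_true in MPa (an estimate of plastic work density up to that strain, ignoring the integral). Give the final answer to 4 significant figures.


sigma_true = sigma_eng * (1 + epsilon_eng)
sigma_true = 668 * (1 + 0.164) = 777.552 MPa
epsilon_true = ln(1 + epsilon_eng)
epsilon_true = ln(1 + 0.164) = 0.151862
sigma_true * epsilon_true = 777.552 * 0.151862 = 118.1 MPa


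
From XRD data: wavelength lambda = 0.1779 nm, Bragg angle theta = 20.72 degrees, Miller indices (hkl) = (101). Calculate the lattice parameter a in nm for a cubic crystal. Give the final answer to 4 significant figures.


d = lambda / (2*sin(theta))
d = 0.1779 / (2*sin(20.72 deg))
d = 0.251412 nm
a = d * sqrt(h^2+k^2+l^2) = 0.251412 * sqrt(2)
a = 0.3556 nm


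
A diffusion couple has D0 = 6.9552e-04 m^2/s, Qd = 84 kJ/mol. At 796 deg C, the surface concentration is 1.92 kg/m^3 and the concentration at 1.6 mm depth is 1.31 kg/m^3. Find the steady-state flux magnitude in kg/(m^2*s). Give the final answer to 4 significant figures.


Step 1: D = D0 * exp(-Qd/(R*T))
T = 796 + 273.15 = 1069.15 K
D = 6.9552e-04 * exp(-84e3 / (8.314 * 1069.15)) = 5.47316e-08 m^2/s
Step 2: J = D * (C1 - C2) / dx
J = 5.47316e-08 * (1.92 - 1.31) / 1.6e-03
J = 2.087e-05 kg/(m^2*s)


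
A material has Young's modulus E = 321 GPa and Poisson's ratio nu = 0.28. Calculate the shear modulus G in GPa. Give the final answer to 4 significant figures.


G = E / (2*(1+nu))
G = 321 / (2*(1+0.28))
G = 125.4 GPa


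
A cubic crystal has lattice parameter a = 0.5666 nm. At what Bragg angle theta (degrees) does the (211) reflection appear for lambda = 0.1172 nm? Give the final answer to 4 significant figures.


d = a / sqrt(h^2+k^2+l^2)
d = 0.5666 / sqrt(6) = 0.231313 nm
lambda = 2*d*sin(theta)  =>  sin(theta) = lambda / (2*d)
sin(theta) = 0.1172 / (2 * 0.231313) = 0.253336
theta = 14.67 deg


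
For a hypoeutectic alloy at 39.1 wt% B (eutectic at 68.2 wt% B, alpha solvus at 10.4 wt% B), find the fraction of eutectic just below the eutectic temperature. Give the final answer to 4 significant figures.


f_primary = (C_e - C0) / (C_e - C_alpha_max)
f_primary = (68.2 - 39.1) / (68.2 - 10.4)
f_primary = 0.50346
f_eutectic = 1 - 0.50346 = 0.4965


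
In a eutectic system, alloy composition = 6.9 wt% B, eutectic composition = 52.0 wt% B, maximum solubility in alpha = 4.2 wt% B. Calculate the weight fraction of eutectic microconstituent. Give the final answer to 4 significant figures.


f_primary = (C_e - C0) / (C_e - C_alpha_max)
f_primary = (52.0 - 6.9) / (52.0 - 4.2)
f_primary = 0.943515
f_eutectic = 1 - 0.943515 = 0.05649


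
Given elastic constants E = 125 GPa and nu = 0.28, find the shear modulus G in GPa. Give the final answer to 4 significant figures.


G = E / (2*(1+nu))
G = 125 / (2*(1+0.28))
G = 48.83 GPa


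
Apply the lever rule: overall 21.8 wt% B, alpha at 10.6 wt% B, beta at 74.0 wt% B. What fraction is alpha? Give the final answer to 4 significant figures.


f_alpha = (C_beta - C0) / (C_beta - C_alpha)
f_alpha = (74.0 - 21.8) / (74.0 - 10.6)
f_alpha = 0.8233


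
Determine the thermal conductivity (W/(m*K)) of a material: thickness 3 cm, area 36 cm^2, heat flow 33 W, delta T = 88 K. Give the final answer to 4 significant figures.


k = Q*L / (A*dT)
L = 0.03 m, A = 3.6e-03 m^2
k = 33 * 0.03 / (3.6e-03 * 88)
k = 3.125 W/(m*K)


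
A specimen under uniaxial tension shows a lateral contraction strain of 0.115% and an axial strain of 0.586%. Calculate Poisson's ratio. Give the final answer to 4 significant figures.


nu = -epsilon_lat / epsilon_axial
Lateral strain is contraction (negative), so using magnitudes:
nu = 0.115 / 0.586
nu = 0.1962


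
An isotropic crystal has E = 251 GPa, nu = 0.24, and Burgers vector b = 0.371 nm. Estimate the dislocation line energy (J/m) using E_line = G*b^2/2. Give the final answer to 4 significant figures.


Step 1: G = E / (2*(1+nu))
G = 251 / (2*(1+0.24)) = 101.21 GPa = 1.0121e+11 Pa
Step 2: E_line = G*b^2/2
b = 0.371 nm = 3.71e-10 m
E_line = 0.5 * 1.0121e+11 * (3.71e-10)^2 = 6.965e-09 J/m


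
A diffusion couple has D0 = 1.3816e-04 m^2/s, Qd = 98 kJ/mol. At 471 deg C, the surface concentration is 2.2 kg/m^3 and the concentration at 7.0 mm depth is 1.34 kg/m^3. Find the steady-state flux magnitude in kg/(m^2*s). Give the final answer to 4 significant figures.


Step 1: D = D0 * exp(-Qd/(R*T))
T = 471 + 273.15 = 744.15 K
D = 1.3816e-04 * exp(-98e3 / (8.314 * 744.15)) = 1.82453e-11 m^2/s
Step 2: J = D * (C1 - C2) / dx
J = 1.82453e-11 * (2.2 - 1.34) / 7e-03
J = 2.242e-09 kg/(m^2*s)


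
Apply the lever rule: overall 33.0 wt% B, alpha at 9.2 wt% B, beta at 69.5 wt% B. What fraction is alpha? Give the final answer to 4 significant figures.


f_alpha = (C_beta - C0) / (C_beta - C_alpha)
f_alpha = (69.5 - 33.0) / (69.5 - 9.2)
f_alpha = 0.6053


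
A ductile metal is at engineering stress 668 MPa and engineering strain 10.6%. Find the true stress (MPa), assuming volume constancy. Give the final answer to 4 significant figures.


sigma_true = sigma_eng * (1 + epsilon_eng)
sigma_true = 668 * (1 + 0.106)
sigma_true = 738.8 MPa


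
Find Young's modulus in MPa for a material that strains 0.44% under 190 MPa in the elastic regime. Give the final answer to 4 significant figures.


E = sigma / epsilon
epsilon = 0.44% = 4.4e-03
E = 190 / 4.4e-03
E = 43180 MPa


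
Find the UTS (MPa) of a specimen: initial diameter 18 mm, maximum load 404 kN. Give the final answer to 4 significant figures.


A0 = pi*(d/2)^2 = pi*(18/2)^2 = 254.469 mm^2
UTS = F_max / A0 = 404*1000 / 254.469
UTS = 1588 MPa


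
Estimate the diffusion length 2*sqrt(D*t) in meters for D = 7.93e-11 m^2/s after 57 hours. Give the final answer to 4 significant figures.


t = 57 hr = 205200 s
Diffusion length = 2*sqrt(D*t)
= 2*sqrt(7.93e-11 * 205200)
= 8.068e-03 m


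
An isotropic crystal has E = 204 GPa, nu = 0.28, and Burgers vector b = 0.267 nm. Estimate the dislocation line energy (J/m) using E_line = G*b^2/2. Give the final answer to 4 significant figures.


Step 1: G = E / (2*(1+nu))
G = 204 / (2*(1+0.28)) = 79.6875 GPa = 7.96875e+10 Pa
Step 2: E_line = G*b^2/2
b = 0.267 nm = 2.67e-10 m
E_line = 0.5 * 7.96875e+10 * (2.67e-10)^2 = 2.84e-09 J/m


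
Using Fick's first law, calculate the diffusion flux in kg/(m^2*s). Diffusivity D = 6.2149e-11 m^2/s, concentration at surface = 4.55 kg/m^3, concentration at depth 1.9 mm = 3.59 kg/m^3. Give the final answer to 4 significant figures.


J = -D * (dC/dx) = D * (C1 - C2) / dx
J = 6.2149e-11 * (4.55 - 3.59) / 1.9e-03
J = 3.14e-08 kg/(m^2*s)


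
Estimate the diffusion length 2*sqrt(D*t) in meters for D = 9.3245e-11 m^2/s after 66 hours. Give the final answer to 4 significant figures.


t = 66 hr = 237600 s
Diffusion length = 2*sqrt(D*t)
= 2*sqrt(9.3245e-11 * 237600)
= 9.414e-03 m


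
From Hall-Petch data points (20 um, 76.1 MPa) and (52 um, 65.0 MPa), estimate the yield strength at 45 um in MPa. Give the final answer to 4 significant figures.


sigma_y = sigma0 + k / sqrt(d)
1/sqrt(d1) = 1/sqrt(2e-05) = 223.607;  1/sqrt(d2) = 138.675
k = (sigma1 - sigma2) / (1/sqrt(d1) - 1/sqrt(d2)) = (76.1 - 65.0) / (223.607 - 138.675) = 0.130693 MPa*m^0.5
sigma0 = sigma1 - k/sqrt(d1) = 76.1 - 0.130693*223.607 = 46.8761 MPa
sigma_y(d3) = 46.8761 + 0.130693 / sqrt(4.5e-05) = 66.36 MPa


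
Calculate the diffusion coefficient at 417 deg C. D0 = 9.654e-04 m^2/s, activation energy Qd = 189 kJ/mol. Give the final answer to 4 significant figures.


D = D0 * exp(-Qd / (R*T))
T = 690.15 K
D = 9.654e-04 * exp(-189e3 / (8.314 * 690.15))
D = 4.781e-18 m^2/s


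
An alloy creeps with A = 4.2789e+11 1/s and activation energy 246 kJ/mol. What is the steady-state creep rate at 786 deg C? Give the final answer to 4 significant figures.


rate = A * exp(-Q / (R*T))
T = 786 + 273.15 = 1059.15 K
rate = 4.2789e+11 * exp(-246e3 / (8.314 * 1059.15))
rate = 0.3153 1/s


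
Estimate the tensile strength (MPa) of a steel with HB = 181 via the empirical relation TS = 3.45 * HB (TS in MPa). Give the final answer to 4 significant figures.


TS (MPa) = 3.45 * HB
TS = 3.45 * 181
TS = 624.5 MPa


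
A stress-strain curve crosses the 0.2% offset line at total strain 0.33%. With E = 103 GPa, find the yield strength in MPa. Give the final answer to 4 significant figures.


Offset strain = 0.002
Elastic strain at yield = total_strain - offset = 3.3e-03 - 0.002 = 1.3e-03
sigma_y = E * elastic_strain = 103000 * 1.3e-03
sigma_y = 133.9 MPa


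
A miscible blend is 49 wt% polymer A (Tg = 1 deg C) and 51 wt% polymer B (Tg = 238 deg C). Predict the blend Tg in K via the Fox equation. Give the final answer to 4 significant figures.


1/Tg = w1/Tg1 + w2/Tg2 (in Kelvin)
Tg1 = 274.15 K, Tg2 = 511.15 K
1/Tg = 0.49/274.15 + 0.51/511.15
Tg = 359.1 K


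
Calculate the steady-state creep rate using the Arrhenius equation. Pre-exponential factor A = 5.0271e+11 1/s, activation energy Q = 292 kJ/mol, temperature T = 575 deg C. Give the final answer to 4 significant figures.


rate = A * exp(-Q / (R*T))
T = 575 + 273.15 = 848.15 K
rate = 5.0271e+11 * exp(-292e3 / (8.314 * 848.15))
rate = 5.217e-07 1/s


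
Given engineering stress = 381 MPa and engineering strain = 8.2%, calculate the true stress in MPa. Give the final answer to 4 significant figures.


sigma_true = sigma_eng * (1 + epsilon_eng)
sigma_true = 381 * (1 + 0.082)
sigma_true = 412.2 MPa


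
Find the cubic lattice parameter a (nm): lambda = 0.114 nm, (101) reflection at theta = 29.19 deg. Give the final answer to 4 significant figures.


d = lambda / (2*sin(theta))
d = 0.114 / (2*sin(29.19 deg))
d = 0.116873 nm
a = d * sqrt(h^2+k^2+l^2) = 0.116873 * sqrt(2)
a = 0.1653 nm


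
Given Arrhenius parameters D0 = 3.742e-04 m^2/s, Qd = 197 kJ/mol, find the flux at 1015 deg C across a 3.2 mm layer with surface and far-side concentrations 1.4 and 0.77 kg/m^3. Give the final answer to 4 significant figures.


Step 1: D = D0 * exp(-Qd/(R*T))
T = 1015 + 273.15 = 1288.15 K
D = 3.742e-04 * exp(-197e3 / (8.314 * 1288.15)) = 3.84097e-12 m^2/s
Step 2: J = D * (C1 - C2) / dx
J = 3.84097e-12 * (1.4 - 0.77) / 3.2e-03
J = 7.562e-10 kg/(m^2*s)


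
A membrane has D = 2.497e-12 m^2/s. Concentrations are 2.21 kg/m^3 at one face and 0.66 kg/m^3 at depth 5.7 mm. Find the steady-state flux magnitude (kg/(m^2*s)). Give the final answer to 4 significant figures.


J = -D * (dC/dx) = D * (C1 - C2) / dx
J = 2.497e-12 * (2.21 - 0.66) / 5.7e-03
J = 6.79e-10 kg/(m^2*s)


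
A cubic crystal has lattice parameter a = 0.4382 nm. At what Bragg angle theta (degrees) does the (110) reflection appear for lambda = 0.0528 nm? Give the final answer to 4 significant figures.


d = a / sqrt(h^2+k^2+l^2)
d = 0.4382 / sqrt(2) = 0.309854 nm
lambda = 2*d*sin(theta)  =>  sin(theta) = lambda / (2*d)
sin(theta) = 0.0528 / (2 * 0.309854) = 0.0852014
theta = 4.888 deg


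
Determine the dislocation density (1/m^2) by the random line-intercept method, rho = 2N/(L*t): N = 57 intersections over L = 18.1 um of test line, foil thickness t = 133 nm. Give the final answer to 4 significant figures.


rho = 2N / (L * t)
L = 18.1 um = 1.81e-05 m, t = 133 nm = 1.33e-07 m
rho = 2 * 57 / (1.81e-05 * 1.33e-07)
rho = 4.736e+13 1/m^2


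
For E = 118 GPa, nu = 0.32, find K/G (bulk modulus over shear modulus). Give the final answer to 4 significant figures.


G = E / (2*(1+nu))
G = 118 / (2*(1+0.32)) = 44.697 GPa
K = E / (3*(1-2*nu))
K = 118 / (3*(1-2*0.32)) = 109.259 GPa
K/G = 109.259 / 44.697 = 2.444


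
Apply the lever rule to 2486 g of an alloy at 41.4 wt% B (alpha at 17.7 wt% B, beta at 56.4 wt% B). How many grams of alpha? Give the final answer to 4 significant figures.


f_alpha = (C_beta - C0) / (C_beta - C_alpha)
f_alpha = (56.4 - 41.4) / (56.4 - 17.7) = 0.387597
m_alpha = f_alpha * m_total = 0.387597 * 2486 = 963.6 g


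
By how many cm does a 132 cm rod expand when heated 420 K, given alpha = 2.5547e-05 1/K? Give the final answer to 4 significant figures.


dL = L0 * alpha * dT
dL = 132 * 2.5547e-05 * 420
dL = 1.416 cm


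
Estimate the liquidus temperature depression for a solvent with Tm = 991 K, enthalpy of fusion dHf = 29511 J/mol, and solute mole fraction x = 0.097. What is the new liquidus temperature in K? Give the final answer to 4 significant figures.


dT = R*Tm^2*x / dHf
dT = 8.314 * 991^2 * 0.097 / 29511
dT = 26.8377 K
T_new = 991 - 26.8377 = 964.2 K


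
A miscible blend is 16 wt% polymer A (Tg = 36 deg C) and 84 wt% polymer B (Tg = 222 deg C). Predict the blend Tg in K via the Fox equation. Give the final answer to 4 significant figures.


1/Tg = w1/Tg1 + w2/Tg2 (in Kelvin)
Tg1 = 309.15 K, Tg2 = 495.15 K
1/Tg = 0.16/309.15 + 0.84/495.15
Tg = 451.7 K


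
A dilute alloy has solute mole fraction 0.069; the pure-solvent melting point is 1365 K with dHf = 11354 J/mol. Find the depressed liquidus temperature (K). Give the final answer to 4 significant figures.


dT = R*Tm^2*x / dHf
dT = 8.314 * 1365^2 * 0.069 / 11354
dT = 94.1403 K
T_new = 1365 - 94.1403 = 1271 K


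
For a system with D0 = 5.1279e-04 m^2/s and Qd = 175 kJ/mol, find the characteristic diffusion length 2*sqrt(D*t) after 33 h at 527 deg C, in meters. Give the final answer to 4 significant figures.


Step 1: D = D0 * exp(-Qd/(R*T))
T = 800.15 K
D = 5.1279e-04 * exp(-175e3 / (8.314 * 800.15)) = 1.92904e-15 m^2/s
Step 2: L = 2*sqrt(D*t)
t = 33 h = 118800 s
L = 2*sqrt(1.92904e-15 * 118800) = 3.028e-05 m


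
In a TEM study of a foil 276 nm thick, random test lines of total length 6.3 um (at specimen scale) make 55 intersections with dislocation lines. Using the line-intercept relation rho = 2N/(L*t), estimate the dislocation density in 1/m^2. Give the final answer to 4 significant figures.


rho = 2N / (L * t)
L = 6.3 um = 6.3e-06 m, t = 276 nm = 2.76e-07 m
rho = 2 * 55 / (6.3e-06 * 2.76e-07)
rho = 6.326e+13 1/m^2


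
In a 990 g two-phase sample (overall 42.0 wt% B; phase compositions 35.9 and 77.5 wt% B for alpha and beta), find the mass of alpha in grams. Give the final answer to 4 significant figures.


f_alpha = (C_beta - C0) / (C_beta - C_alpha)
f_alpha = (77.5 - 42.0) / (77.5 - 35.9) = 0.853365
m_alpha = f_alpha * m_total = 0.853365 * 990 = 844.8 g


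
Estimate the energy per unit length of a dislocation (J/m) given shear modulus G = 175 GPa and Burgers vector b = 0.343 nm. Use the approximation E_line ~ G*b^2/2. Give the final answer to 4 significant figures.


E = G*b^2/2
b = 0.343 nm = 3.43e-10 m
G = 175 GPa = 1.75e+11 Pa
E = 0.5 * 1.75e+11 * (3.43e-10)^2
E = 1.029e-08 J/m


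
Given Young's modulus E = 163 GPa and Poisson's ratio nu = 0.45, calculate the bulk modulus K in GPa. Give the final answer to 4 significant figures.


K = E / (3*(1-2*nu))
K = 163 / (3*(1-2*0.45))
K = 543.3 GPa


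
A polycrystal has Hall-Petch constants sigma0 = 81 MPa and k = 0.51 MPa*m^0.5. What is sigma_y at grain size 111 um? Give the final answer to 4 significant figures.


sigma_y = sigma0 + k / sqrt(d)
d = 111 um = 1.11e-04 m
sigma_y = 81 + 0.51 / sqrt(1.11e-04)
sigma_y = 129.4 MPa


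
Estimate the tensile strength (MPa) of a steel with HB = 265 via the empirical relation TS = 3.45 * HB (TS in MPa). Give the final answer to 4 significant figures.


TS (MPa) = 3.45 * HB
TS = 3.45 * 265
TS = 914.3 MPa


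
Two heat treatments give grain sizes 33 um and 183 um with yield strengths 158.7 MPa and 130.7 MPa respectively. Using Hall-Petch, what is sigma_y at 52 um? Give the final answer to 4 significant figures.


sigma_y = sigma0 + k / sqrt(d)
1/sqrt(d1) = 1/sqrt(3.3e-05) = 174.078;  1/sqrt(d2) = 73.9221
k = (sigma1 - sigma2) / (1/sqrt(d1) - 1/sqrt(d2)) = (158.7 - 130.7) / (174.078 - 73.9221) = 0.279565 MPa*m^0.5
sigma0 = sigma1 - k/sqrt(d1) = 158.7 - 0.279565*174.078 = 110.034 MPa
sigma_y(d3) = 110.034 + 0.279565 / sqrt(5.2e-05) = 148.8 MPa


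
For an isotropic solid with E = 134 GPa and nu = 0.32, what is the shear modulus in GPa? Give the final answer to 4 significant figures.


G = E / (2*(1+nu))
G = 134 / (2*(1+0.32))
G = 50.76 GPa


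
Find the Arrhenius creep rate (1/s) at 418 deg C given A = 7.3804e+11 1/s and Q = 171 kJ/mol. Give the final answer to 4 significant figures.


rate = A * exp(-Q / (R*T))
T = 418 + 273.15 = 691.15 K
rate = 7.3804e+11 * exp(-171e3 / (8.314 * 691.15))
rate = 0.08791 1/s


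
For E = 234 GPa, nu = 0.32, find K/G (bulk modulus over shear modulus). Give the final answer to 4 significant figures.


G = E / (2*(1+nu))
G = 234 / (2*(1+0.32)) = 88.6364 GPa
K = E / (3*(1-2*nu))
K = 234 / (3*(1-2*0.32)) = 216.667 GPa
K/G = 216.667 / 88.6364 = 2.444


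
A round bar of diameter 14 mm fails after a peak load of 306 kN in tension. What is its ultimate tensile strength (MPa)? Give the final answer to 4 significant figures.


A0 = pi*(d/2)^2 = pi*(14/2)^2 = 153.938 mm^2
UTS = F_max / A0 = 306*1000 / 153.938
UTS = 1988 MPa


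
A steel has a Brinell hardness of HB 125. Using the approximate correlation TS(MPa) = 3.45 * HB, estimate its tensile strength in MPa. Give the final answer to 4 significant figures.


TS (MPa) = 3.45 * HB
TS = 3.45 * 125
TS = 431.3 MPa


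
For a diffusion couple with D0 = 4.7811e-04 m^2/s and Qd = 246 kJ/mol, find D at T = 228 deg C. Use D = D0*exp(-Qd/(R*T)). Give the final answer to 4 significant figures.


D = D0 * exp(-Qd / (R*T))
T = 501.15 K
D = 4.7811e-04 * exp(-246e3 / (8.314 * 501.15))
D = 1.092e-29 m^2/s


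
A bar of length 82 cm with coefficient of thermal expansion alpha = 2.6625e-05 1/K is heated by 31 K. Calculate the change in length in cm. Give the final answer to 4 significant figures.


dL = L0 * alpha * dT
dL = 82 * 2.6625e-05 * 31
dL = 0.06768 cm


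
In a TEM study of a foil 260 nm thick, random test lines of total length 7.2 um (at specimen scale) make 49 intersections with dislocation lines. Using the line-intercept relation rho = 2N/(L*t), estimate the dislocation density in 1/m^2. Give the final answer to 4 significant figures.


rho = 2N / (L * t)
L = 7.2 um = 7.2e-06 m, t = 260 nm = 2.6e-07 m
rho = 2 * 49 / (7.2e-06 * 2.6e-07)
rho = 5.235e+13 1/m^2


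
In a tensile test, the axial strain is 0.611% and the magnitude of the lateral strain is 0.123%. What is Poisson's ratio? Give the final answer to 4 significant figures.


nu = -epsilon_lat / epsilon_axial
Lateral strain is contraction (negative), so using magnitudes:
nu = 0.123 / 0.611
nu = 0.2013
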